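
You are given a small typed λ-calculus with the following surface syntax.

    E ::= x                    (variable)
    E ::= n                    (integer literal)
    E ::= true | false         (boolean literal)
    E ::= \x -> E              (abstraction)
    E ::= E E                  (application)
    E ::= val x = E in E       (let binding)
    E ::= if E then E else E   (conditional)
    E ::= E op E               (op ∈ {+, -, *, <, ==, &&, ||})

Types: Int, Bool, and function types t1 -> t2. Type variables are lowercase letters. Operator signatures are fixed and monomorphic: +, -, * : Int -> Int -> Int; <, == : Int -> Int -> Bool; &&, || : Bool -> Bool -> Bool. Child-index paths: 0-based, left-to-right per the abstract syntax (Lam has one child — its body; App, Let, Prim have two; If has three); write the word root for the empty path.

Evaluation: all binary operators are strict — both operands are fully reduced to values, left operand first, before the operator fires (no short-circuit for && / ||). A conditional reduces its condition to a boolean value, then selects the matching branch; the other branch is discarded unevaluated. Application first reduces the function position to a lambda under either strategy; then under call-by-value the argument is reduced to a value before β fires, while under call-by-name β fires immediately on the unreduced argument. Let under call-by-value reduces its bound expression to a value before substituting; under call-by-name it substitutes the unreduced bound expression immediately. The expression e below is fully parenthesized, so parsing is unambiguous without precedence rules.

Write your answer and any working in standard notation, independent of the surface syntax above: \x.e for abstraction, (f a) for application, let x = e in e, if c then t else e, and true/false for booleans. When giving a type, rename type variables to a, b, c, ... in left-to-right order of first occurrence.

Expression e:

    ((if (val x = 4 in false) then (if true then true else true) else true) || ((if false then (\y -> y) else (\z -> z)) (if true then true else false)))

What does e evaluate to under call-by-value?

Answer: true

Trace:
step 0: ((if (let x = 4 in false) then (if true then true else true) else true) || ((if false then (\y.y) else (\z.z)) (if true then true else false)))
step 1: [let@0.0] ((if false then (if true then true else true) else true) || ((if false then (\y.y) else (\z.z)) (if true then true else false)))
step 2: [if@0] (true || ((if false then (\y.y) else (\z.z)) (if true then true else false)))
step 3: [if@1.0] (true || ((\z.z) (if true then true else false)))
step 4: [if@1.1] (true || ((\z.z) true))
step 5: [beta@1] (true || true)
step 6: [delta@root] true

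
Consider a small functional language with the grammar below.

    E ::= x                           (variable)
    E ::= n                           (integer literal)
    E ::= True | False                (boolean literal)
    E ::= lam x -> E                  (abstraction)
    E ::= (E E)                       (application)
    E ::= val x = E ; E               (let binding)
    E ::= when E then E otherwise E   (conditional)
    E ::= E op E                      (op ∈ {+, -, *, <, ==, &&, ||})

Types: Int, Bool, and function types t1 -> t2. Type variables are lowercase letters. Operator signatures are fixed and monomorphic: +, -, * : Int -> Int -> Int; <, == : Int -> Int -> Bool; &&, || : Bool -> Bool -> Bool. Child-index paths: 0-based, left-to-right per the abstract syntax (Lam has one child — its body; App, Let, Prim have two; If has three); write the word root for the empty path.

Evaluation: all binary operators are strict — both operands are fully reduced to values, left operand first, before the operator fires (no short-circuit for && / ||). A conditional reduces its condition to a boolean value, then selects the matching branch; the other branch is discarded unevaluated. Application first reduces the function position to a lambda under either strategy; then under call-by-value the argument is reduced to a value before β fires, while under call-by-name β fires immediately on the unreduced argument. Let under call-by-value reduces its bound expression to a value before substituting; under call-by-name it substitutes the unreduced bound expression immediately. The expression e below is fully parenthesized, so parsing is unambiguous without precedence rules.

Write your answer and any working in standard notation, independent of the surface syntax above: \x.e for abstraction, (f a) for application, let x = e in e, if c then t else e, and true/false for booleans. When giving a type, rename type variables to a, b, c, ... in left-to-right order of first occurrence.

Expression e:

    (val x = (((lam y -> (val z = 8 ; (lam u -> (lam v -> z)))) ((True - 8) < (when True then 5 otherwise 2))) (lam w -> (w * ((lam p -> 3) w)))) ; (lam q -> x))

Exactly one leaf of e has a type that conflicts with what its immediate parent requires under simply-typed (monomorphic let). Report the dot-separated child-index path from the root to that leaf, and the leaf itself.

Answer: 0.0.1.0.0 : true

Working:
let z : Int
z : Int
\v._ : c -> Int
\u._ : b -> c -> Int
\y._ : a -> b -> c -> Int
  unify Bool ~ Int
  FAIL: mismatch Bool ~ Int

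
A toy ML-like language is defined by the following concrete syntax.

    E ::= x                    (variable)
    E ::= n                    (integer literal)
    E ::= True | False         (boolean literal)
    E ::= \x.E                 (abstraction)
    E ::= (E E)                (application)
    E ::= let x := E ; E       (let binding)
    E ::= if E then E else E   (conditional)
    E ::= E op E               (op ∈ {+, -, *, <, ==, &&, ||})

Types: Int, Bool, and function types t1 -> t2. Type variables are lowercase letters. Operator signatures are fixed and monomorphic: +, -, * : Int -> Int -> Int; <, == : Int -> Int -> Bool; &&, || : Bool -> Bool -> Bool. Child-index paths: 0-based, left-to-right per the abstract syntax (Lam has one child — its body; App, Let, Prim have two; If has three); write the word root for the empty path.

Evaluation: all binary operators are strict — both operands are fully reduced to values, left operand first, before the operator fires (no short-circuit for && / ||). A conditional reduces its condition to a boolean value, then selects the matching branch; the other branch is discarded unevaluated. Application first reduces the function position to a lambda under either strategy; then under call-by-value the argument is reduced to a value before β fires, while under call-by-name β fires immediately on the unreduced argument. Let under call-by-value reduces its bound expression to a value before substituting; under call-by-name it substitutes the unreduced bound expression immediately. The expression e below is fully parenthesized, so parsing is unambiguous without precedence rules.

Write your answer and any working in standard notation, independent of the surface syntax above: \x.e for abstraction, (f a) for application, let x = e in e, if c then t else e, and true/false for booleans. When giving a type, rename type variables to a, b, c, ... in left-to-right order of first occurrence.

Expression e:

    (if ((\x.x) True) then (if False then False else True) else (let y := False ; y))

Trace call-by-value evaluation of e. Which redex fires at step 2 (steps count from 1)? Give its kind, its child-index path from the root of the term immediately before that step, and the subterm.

Answer: if at root : (if true then (if false then false else true) else (let y = false in y))

Derivation:
step 0: (if ((\x.x) true) then (if false then false else true) else (let y = false in y))
step 1: [beta@0] (if true then (if false then false else true) else (let y = false in y))
step 2: [if@root] (if false then false else true)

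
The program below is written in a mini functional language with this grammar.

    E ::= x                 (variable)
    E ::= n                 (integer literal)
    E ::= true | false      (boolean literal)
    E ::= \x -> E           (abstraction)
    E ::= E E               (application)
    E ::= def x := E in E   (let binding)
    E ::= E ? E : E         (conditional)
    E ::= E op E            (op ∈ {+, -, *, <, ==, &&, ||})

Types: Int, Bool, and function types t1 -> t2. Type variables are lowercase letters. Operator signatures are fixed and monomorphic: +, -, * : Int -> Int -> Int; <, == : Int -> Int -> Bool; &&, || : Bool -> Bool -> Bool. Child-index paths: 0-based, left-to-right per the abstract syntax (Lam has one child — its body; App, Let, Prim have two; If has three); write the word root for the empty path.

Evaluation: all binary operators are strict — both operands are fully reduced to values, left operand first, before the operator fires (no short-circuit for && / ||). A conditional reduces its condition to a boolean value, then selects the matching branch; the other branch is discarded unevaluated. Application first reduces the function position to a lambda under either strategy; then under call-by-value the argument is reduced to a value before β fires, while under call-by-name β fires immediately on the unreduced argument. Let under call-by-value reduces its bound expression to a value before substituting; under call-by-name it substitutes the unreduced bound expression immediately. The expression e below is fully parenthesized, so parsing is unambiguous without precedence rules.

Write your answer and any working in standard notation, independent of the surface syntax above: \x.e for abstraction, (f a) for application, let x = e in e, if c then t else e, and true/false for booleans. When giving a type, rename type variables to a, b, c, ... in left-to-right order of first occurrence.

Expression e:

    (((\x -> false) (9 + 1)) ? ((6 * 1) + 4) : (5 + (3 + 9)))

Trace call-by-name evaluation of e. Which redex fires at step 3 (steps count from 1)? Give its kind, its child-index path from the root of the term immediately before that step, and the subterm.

Derivation:
step 0: (if ((\x.false) (9 + 1)) then ((6 * 1) + 4) else (5 + (3 + 9)))
step 1: [beta@0] (if false then ((6 * 1) + 4) else (5 + (3 + 9)))
step 2: [if@root] (5 + (3 + 9))
step 3: [delta@1] (5 + 12)

Answer: delta at 1 : (3 + 9)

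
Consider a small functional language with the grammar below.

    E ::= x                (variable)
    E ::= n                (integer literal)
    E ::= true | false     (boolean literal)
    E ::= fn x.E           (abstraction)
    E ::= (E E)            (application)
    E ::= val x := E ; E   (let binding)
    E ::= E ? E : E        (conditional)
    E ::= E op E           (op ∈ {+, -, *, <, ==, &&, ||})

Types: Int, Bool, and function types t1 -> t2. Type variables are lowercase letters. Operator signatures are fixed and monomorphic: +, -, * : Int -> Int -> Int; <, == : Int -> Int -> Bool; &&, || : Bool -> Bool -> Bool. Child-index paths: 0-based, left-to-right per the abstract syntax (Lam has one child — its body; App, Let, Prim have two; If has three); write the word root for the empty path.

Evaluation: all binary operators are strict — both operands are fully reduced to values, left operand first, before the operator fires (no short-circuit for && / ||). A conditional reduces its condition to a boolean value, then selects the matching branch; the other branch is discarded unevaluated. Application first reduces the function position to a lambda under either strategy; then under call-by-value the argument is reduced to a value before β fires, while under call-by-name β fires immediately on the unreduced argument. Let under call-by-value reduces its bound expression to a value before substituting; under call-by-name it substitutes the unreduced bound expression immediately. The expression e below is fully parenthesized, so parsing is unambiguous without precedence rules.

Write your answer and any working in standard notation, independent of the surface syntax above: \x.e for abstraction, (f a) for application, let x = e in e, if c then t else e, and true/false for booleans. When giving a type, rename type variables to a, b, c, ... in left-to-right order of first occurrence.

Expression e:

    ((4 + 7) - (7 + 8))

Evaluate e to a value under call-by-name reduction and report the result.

Answer: -4

Working:
step 0: ((4 + 7) - (7 + 8))
step 1: [delta@0] (11 - (7 + 8))
step 2: [delta@1] (11 - 15)
step 3: [delta@root] -4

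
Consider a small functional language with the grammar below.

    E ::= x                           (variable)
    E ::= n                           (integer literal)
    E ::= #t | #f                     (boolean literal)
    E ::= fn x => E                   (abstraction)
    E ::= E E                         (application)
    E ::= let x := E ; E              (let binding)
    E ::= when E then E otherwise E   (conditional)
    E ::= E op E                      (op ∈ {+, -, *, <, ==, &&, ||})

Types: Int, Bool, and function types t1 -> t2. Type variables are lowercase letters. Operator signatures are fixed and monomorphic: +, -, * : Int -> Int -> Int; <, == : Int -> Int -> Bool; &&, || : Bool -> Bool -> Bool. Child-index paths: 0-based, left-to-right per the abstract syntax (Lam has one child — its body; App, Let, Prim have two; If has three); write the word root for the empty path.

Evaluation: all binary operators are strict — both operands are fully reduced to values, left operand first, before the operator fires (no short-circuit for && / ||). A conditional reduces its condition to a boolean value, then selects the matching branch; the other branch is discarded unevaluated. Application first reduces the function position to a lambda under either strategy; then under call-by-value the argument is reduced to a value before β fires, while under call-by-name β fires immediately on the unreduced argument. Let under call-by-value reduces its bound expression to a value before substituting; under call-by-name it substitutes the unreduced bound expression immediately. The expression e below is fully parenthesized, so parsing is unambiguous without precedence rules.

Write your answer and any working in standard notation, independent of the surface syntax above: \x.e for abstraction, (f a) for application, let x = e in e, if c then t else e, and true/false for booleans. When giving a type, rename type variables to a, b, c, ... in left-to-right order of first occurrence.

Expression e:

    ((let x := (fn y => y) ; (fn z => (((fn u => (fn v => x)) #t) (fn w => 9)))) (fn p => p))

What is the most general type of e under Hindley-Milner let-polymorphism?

Answer: a -> a

Derivation:
y : a
\y._ : a -> a
let x : forall. a -> a
x : e -> e
\v._ : d -> e -> e
\u._ : c -> d -> e -> e
  unify c -> d -> e -> e ~ Bool -> f
  unify c ~ Bool
  unify d -> e -> e ~ f
_ _ : d -> e -> e
\w._ : g -> Int
  unify d -> e -> e ~ (g -> Int) -> h
  unify d ~ g -> Int
  unify e -> e ~ h
_ _ : e -> e
\z._ : b -> e -> e
p : i
\p._ : i -> i
  unify b -> e -> e ~ (i -> i) -> j
  unify b ~ i -> i
  unify e -> e ~ j
_ _ : e -> e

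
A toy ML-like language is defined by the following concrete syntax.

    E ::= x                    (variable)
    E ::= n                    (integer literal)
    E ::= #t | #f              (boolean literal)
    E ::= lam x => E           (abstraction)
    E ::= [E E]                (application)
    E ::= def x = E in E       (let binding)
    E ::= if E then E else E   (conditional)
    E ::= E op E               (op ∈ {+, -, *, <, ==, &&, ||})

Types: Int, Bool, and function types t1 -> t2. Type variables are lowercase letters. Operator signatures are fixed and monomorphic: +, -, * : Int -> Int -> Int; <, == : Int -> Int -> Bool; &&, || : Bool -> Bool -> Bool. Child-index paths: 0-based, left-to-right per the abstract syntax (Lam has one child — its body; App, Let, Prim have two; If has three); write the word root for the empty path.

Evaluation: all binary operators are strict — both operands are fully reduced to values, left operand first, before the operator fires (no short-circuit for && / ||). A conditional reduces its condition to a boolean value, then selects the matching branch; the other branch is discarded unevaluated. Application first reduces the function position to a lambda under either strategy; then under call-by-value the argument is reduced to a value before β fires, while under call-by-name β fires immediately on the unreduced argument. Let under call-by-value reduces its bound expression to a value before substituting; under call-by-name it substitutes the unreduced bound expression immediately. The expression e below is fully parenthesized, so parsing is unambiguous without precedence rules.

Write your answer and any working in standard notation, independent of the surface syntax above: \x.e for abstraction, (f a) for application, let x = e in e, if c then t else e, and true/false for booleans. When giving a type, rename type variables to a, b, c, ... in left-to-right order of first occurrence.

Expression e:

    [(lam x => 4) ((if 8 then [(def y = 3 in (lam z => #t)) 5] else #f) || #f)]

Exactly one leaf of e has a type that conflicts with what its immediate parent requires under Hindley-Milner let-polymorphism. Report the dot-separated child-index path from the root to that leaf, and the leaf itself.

Answer: 1.0.0 : 8

Trace:
\x._ : a -> Int
  unify Int ~ Bool
  FAIL: mismatch Int ~ Bool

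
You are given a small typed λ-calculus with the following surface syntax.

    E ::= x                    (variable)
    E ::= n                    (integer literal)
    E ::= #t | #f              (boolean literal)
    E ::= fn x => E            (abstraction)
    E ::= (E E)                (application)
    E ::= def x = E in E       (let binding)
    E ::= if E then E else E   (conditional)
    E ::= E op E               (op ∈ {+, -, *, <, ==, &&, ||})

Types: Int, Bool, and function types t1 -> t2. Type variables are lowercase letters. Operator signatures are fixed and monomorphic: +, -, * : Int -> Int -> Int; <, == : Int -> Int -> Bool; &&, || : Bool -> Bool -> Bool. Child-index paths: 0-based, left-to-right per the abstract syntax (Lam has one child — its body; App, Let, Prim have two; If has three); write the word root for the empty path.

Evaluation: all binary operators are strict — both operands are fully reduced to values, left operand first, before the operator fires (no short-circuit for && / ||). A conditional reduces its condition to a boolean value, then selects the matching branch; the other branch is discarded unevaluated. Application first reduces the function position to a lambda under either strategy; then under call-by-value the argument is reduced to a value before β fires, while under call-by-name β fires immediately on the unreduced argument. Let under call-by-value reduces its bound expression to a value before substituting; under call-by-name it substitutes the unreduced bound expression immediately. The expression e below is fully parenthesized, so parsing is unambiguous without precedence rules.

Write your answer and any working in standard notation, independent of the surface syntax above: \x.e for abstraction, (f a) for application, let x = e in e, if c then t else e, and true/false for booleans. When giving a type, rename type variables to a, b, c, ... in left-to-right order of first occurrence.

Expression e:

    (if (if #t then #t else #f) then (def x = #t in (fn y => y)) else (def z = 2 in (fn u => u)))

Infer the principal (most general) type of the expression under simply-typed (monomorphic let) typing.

Derivation:
  unify Bool ~ Bool
  unify Bool ~ Bool
  unify Bool ~ Bool
let x : Bool
y : a
\y._ : a -> a
let z : Int
u : b
\u._ : b -> b
  unify a -> a ~ b -> b
  unify a ~ b
  unify b ~ b

Answer: a -> a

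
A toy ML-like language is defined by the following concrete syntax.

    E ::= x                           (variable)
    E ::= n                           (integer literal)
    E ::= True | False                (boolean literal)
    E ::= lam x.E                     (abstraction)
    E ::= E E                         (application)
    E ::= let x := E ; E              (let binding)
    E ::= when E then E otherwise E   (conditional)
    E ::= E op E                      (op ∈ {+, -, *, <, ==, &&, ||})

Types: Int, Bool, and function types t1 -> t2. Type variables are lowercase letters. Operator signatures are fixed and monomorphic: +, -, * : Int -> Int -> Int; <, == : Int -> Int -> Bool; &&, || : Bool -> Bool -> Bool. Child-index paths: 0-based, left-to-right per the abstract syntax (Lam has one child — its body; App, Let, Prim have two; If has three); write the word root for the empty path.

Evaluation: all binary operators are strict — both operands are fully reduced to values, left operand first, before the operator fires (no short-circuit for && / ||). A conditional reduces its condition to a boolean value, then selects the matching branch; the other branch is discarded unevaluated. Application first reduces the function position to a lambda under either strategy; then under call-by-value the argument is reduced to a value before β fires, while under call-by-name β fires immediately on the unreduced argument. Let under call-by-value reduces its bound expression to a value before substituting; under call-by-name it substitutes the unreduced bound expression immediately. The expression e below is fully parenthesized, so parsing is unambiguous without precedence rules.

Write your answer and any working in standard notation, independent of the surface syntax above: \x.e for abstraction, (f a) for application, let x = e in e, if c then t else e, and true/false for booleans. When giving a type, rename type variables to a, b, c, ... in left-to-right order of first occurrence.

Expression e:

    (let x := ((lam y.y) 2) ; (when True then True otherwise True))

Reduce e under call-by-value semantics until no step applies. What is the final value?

Answer: true

Working:
step 0: (let x = ((\y.y) 2) in (if true then true else true))
step 1: [beta@0] (let x = 2 in (if true then true else true))
step 2: [let@root] (if true then true else true)
step 3: [if@root] true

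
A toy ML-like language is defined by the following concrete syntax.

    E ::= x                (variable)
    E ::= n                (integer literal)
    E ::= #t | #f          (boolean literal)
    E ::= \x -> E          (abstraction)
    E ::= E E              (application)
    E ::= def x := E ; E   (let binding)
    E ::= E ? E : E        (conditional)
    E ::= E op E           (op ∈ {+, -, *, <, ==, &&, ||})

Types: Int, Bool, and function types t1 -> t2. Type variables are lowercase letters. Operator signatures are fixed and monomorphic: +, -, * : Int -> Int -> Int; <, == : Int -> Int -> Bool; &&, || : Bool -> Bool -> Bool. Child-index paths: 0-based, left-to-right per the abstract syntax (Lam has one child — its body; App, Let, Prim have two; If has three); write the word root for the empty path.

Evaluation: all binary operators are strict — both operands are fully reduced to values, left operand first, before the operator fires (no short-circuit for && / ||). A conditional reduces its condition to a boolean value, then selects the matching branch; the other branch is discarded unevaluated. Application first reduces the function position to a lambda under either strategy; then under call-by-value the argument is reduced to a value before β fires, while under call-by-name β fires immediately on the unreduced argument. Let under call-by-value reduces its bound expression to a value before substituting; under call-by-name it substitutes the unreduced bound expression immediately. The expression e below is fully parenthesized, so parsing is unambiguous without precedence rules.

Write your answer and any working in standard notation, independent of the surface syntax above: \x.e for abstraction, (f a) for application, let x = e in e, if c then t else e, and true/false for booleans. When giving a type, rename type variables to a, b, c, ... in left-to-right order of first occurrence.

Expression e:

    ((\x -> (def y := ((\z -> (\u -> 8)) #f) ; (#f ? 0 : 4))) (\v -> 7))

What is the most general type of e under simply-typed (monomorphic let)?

Answer: Int

Trace:
\u._ : c -> Int
\z._ : b -> c -> Int
  unify b -> c -> Int ~ Bool -> d
  unify b ~ Bool
  unify c -> Int ~ d
_ _ : c -> Int
let y : c -> Int
  unify Bool ~ Bool
  unify Int ~ Int
\x._ : a -> Int
\v._ : e -> Int
  unify a -> Int ~ (e -> Int) -> f
  unify a ~ e -> Int
  unify Int ~ f
_ _ : Int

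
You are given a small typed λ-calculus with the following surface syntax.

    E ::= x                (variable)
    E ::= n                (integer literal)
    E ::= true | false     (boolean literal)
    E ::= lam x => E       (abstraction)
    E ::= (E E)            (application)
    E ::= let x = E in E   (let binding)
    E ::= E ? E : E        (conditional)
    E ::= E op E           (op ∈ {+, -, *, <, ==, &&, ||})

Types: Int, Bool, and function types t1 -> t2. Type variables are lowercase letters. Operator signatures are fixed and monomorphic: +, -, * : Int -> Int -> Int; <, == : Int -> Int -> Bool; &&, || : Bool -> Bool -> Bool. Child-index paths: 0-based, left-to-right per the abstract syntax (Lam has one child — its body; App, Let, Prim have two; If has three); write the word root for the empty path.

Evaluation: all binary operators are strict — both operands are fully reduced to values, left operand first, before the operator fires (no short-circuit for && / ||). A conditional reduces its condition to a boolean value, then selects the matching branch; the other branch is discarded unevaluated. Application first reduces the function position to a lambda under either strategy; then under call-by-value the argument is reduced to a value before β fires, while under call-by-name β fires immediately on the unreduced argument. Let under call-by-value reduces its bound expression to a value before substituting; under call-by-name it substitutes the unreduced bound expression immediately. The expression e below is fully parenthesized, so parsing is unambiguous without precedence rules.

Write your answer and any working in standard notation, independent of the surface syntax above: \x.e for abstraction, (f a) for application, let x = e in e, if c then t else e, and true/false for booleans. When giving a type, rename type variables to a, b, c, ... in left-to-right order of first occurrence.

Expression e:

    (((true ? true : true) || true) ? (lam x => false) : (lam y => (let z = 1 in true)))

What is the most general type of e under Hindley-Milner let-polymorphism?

Answer: a -> Bool

Trace:
  unify Bool ~ Bool
  unify Bool ~ Bool
  unify Bool ~ Bool
  unify Bool ~ Bool
  unify Bool ~ Bool
\x._ : a -> Bool
let z : Int
\y._ : b -> Bool
  unify a -> Bool ~ b -> Bool
  unify a ~ b
  unify Bool ~ Bool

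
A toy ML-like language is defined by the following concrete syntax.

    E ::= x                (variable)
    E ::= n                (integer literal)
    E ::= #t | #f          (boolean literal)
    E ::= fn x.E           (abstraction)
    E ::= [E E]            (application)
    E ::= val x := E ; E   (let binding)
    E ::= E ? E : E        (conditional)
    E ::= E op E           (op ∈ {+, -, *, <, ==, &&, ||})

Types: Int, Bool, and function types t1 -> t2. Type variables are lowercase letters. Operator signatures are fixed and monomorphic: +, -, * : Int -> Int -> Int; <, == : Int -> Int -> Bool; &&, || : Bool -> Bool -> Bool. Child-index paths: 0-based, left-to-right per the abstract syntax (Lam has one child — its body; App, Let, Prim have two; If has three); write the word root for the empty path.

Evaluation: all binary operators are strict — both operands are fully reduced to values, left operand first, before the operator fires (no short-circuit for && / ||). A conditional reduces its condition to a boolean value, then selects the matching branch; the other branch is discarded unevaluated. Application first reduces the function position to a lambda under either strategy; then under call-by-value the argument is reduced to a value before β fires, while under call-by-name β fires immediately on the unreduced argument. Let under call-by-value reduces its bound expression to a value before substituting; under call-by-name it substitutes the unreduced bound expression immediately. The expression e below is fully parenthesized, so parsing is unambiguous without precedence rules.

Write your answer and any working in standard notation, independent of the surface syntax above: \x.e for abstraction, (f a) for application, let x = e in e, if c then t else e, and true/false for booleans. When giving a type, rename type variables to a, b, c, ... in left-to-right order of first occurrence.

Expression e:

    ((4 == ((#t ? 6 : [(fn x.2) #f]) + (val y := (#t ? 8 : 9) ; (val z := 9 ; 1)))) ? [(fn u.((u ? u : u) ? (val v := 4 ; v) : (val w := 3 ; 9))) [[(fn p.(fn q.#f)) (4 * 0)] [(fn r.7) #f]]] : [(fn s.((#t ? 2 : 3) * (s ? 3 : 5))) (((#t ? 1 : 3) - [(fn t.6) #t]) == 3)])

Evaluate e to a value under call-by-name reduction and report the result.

Working:
step 0: (if (4 == ((if true then 6 else ((\x.2) false)) + (let y = (if true then 8 else 9) in (let z = 9 in 1)))) then ((\u.(if (if u then u else u) then (let v = 4 in v) else (let w = 3 in 9))) (((\p.(\q.false)) (4 * 0)) ((\r.7) false))) else ((\s.((if true then 2 else 3) * (if s then 3 else 5))) (((if true then 1 else 3) - ((\t.6) true)) == 3)))
step 1: [if@0.1.0] (if (4 == (6 + (let y = (if true then 8 else 9) in (let z = 9 in 1)))) then ((\u.(if (if u then u else u) then (let v = 4 in v) else (let w = 3 in 9))) (((\p.(\q.false)) (4 * 0)) ((\r.7) false))) else ((\s.((if true then 2 else 3) * (if s then 3 else 5))) (((if true then 1 else 3) - ((\t.6) true)) == 3)))
step 2: [let@0.1.1] (if (4 == (6 + (let z = 9 in 1))) then ((\u.(if (if u then u else u) then (let v = 4 in v) else (let w = 3 in 9))) (((\p.(\q.false)) (4 * 0)) ((\r.7) false))) else ((\s.((if true then 2 else 3) * (if s then 3 else 5))) (((if true then 1 else 3) - ((\t.6) true)) == 3)))
step 3: [let@0.1.1] (if (4 == (6 + 1)) then ((\u.(if (if u then u else u) then (let v = 4 in v) else (let w = 3 in 9))) (((\p.(\q.false)) (4 * 0)) ((\r.7) false))) else ((\s.((if true then 2 else 3) * (if s then 3 else 5))) (((if true then 1 else 3) - ((\t.6) true)) == 3)))
step 4: [delta@0.1] (if (4 == 7) then ((\u.(if (if u then u else u) then (let v = 4 in v) else (let w = 3 in 9))) (((\p.(\q.false)) (4 * 0)) ((\r.7) false))) else ((\s.((if true then 2 else 3) * (if s then 3 else 5))) (((if true then 1 else 3) - ((\t.6) true)) == 3)))
step 5: [delta@0] (if false then ((\u.(if (if u then u else u) then (let v = 4 in v) else (let w = 3 in 9))) (((\p.(\q.false)) (4 * 0)) ((\r.7) false))) else ((\s.((if true then 2 else 3) * (if s then 3 else 5))) (((if true then 1 else 3) - ((\t.6) true)) == 3)))
step 6: [if@root] ((\s.((if true then 2 else 3) * (if s then 3 else 5))) (((if true then 1 else 3) - ((\t.6) true)) == 3))
step 7: [beta@root] ((if true then 2 else 3) * (if (((if true then 1 else 3) - ((\t.6) true)) == 3) then 3 else 5))
step 8: [if@0] (2 * (if (((if true then 1 else 3) - ((\t.6) true)) == 3) then 3 else 5))
step 9: [if@1.0.0.0] (2 * (if ((1 - ((\t.6) true)) == 3) then 3 else 5))
step 10: [beta@1.0.0.1] (2 * (if ((1 - 6) == 3) then 3 else 5))
step 11: [delta@1.0.0] (2 * (if (-5 == 3) then 3 else 5))
step 12: [delta@1.0] (2 * (if false then 3 else 5))
step 13: [if@1] (2 * 5)
step 14: [delta@root] 10

Answer: 10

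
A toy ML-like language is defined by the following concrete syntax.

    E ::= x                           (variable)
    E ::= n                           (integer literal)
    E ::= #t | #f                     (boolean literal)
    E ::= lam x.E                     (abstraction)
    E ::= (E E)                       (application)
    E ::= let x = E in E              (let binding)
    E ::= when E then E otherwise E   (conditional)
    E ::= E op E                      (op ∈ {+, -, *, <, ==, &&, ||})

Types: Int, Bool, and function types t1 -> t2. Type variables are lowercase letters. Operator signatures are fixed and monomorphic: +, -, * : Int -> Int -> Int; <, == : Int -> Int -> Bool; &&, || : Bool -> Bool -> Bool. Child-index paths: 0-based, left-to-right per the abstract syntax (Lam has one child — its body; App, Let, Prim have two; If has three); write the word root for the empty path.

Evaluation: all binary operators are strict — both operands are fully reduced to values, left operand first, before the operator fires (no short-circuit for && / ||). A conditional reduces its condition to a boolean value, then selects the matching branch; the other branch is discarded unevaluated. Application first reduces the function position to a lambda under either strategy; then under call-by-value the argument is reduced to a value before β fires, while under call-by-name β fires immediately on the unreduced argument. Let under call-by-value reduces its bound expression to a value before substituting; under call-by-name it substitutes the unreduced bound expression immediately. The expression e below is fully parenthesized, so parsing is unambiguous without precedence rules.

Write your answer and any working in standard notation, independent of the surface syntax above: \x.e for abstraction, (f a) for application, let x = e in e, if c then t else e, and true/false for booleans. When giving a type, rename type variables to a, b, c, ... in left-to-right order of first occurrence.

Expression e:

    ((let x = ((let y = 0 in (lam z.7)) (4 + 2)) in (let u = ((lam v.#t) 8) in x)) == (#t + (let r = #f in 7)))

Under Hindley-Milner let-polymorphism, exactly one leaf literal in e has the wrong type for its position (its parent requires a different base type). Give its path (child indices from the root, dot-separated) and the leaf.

Derivation:
let y : Int
\z._ : a -> Int
  unify Int ~ Int
  unify Int ~ Int
  unify a -> Int ~ Int -> b
  unify a ~ Int
  unify Int ~ b
_ _ : Int
let x : Int
\v._ : c -> Bool
  unify c -> Bool ~ Int -> d
  unify c ~ Int
  unify Bool ~ d
_ _ : Bool
let u : Bool
x : Int
  unify Int ~ Int
  unify Bool ~ Int
  FAIL: mismatch Bool ~ Int

Answer: 1.0 : true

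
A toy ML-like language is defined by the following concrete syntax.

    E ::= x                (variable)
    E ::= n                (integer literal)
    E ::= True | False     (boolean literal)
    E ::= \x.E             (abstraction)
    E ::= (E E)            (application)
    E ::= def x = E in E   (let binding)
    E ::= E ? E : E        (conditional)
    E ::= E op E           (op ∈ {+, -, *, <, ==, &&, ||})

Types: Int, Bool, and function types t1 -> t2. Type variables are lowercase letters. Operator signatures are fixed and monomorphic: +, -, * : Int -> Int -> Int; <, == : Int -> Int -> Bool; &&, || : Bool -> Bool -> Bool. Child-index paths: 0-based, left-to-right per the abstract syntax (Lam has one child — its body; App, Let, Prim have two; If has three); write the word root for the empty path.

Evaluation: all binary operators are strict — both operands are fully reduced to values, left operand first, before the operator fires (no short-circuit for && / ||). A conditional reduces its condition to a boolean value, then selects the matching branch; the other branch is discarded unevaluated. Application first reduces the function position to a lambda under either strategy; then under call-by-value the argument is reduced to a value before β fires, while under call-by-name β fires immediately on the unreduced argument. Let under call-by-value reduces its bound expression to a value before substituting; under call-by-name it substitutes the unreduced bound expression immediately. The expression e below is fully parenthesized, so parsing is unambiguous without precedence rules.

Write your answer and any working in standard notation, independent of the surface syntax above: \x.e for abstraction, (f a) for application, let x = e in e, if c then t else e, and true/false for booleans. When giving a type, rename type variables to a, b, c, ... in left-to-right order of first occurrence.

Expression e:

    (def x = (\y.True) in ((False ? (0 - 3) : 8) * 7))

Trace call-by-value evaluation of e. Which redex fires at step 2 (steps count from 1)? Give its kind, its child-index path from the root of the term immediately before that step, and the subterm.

Answer: if at 0 : (if false then (0 - 3) else 8)

Derivation:
step 0: (let x = (\y.true) in ((if false then (0 - 3) else 8) * 7))
step 1: [let@root] ((if false then (0 - 3) else 8) * 7)
step 2: [if@0] (8 * 7)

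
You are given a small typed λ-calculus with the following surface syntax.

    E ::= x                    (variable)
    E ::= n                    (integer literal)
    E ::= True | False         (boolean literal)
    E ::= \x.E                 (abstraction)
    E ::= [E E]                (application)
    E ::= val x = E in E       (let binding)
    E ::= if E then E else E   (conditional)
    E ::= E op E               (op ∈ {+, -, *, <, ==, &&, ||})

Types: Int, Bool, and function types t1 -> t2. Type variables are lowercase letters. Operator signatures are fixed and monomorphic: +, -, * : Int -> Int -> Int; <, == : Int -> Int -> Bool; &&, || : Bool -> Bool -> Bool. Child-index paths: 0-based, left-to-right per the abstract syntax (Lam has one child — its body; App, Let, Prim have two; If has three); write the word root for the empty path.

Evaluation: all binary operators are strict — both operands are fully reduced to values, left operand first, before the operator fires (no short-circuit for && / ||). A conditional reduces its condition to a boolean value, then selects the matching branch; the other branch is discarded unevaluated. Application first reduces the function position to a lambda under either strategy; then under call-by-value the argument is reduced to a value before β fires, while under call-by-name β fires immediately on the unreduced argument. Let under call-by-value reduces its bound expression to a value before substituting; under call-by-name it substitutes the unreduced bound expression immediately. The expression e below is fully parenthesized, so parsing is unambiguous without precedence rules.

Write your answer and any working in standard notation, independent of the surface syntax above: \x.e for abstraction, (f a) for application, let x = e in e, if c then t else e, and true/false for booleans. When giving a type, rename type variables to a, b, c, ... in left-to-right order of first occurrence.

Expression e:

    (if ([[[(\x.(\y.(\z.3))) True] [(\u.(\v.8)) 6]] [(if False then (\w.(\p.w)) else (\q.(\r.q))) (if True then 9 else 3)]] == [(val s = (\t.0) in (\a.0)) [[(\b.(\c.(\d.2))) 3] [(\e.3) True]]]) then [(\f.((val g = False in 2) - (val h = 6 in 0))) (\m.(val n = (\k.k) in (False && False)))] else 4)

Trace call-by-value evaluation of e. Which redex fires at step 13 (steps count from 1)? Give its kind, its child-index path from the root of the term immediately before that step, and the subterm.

Answer: delta at 0 : (3 == 0)

Derivation:
step 0: (if (((((\x.(\y.(\z.3))) true) ((\u.(\v.8)) 6)) ((if false then (\w.(\p.w)) else (\q.(\r.q))) (if true then 9 else 3))) == ((let s = (\t.0) in (\a.0)) (((\b.(\c.(\d.2))) 3) ((\e.3) true)))) then ((\f.((let g = false in 2) - (let h = 6 in 0))) (\m.(let n = (\k.k) in (false && false)))) else 4)
step 1: [beta@0.0.0.0] (if ((((\y.(\z.3)) ((\u.(\v.8)) 6)) ((if false then (\w.(\p.w)) else (\q.(\r.q))) (if true then 9 else 3))) == ((let s = (\t.0) in (\a.0)) (((\b.(\c.(\d.2))) 3) ((\e.3) true)))) then ((\f.((let g = false in 2) - (let h = 6 in 0))) (\m.(let n = (\k.k) in (false && false)))) else 4)
step 2: [beta@0.0.0.1] (if ((((\y.(\z.3)) (\v.8)) ((if false then (\w.(\p.w)) else (\q.(\r.q))) (if true then 9 else 3))) == ((let s = (\t.0) in (\a.0)) (((\b.(\c.(\d.2))) 3) ((\e.3) true)))) then ((\f.((let g = false in 2) - (let h = 6 in 0))) (\m.(let n = (\k.k) in (false && false)))) else 4)
step 3: [beta@0.0.0] (if (((\z.3) ((if false then (\w.(\p.w)) else (\q.(\r.q))) (if true then 9 else 3))) == ((let s = (\t.0) in (\a.0)) (((\b.(\c.(\d.2))) 3) ((\e.3) true)))) then ((\f.((let g = false in 2) - (let h = 6 in 0))) (\m.(let n = (\k.k) in (false && false)))) else 4)
step 4: [if@0.0.1.0] (if (((\z.3) ((\q.(\r.q)) (if true then 9 else 3))) == ((let s = (\t.0) in (\a.0)) (((\b.(\c.(\d.2))) 3) ((\e.3) true)))) then ((\f.((let g = false in 2) - (let h = 6 in 0))) (\m.(let n = (\k.k) in (false && false)))) else 4)
step 5: [if@0.0.1.1] (if (((\z.3) ((\q.(\r.q)) 9)) == ((let s = (\t.0) in (\a.0)) (((\b.(\c.(\d.2))) 3) ((\e.3) true)))) then ((\f.((let g = false in 2) - (let h = 6 in 0))) (\m.(let n = (\k.k) in (false && false)))) else 4)
step 6: [beta@0.0.1] (if (((\z.3) (\r.9)) == ((let s = (\t.0) in (\a.0)) (((\b.(\c.(\d.2))) 3) ((\e.3) true)))) then ((\f.((let g = false in 2) - (let h = 6 in 0))) (\m.(let n = (\k.k) in (false && false)))) else 4)
step 7: [beta@0.0] (if (3 == ((let s = (\t.0) in (\a.0)) (((\b.(\c.(\d.2))) 3) ((\e.3) true)))) then ((\f.((let g = false in 2) - (let h = 6 in 0))) (\m.(let n = (\k.k) in (false && false)))) else 4)
step 8: [let@0.1.0] (if (3 == ((\a.0) (((\b.(\c.(\d.2))) 3) ((\e.3) true)))) then ((\f.((let g = false in 2) - (let h = 6 in 0))) (\m.(let n = (\k.k) in (false && false)))) else 4)
step 9: [beta@0.1.1.0] (if (3 == ((\a.0) ((\c.(\d.2)) ((\e.3) true)))) then ((\f.((let g = false in 2) - (let h = 6 in 0))) (\m.(let n = (\k.k) in (false && false)))) else 4)
step 10: [beta@0.1.1.1] (if (3 == ((\a.0) ((\c.(\d.2)) 3))) then ((\f.((let g = false in 2) - (let h = 6 in 0))) (\m.(let n = (\k.k) in (false && false)))) else 4)
step 11: [beta@0.1.1] (if (3 == ((\a.0) (\d.2))) then ((\f.((let g = false in 2) - (let h = 6 in 0))) (\m.(let n = (\k.k) in (false && false)))) else 4)
step 12: [beta@0.1] (if (3 == 0) then ((\f.((let g = false in 2) - (let h = 6 in 0))) (\m.(let n = (\k.k) in (false && false)))) else 4)
step 13: [delta@0] (if false then ((\f.((let g = false in 2) - (let h = 6 in 0))) (\m.(let n = (\k.k) in (false && false)))) else 4)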